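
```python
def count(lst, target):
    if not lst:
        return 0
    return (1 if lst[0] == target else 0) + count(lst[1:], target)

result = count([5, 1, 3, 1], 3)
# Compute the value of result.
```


count([5, 1, 3, 1], 3)
lst[0]=5 != 3: 0 + count([1, 3, 1], 3)
lst[0]=1 != 3: 0 + count([3, 1], 3)
lst[0]=3 == 3: 1 + count([1], 3)
lst[0]=1 != 3: 0 + count([], 3)
= 1


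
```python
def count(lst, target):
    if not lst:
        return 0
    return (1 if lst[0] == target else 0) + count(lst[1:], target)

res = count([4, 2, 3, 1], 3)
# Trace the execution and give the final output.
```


count([4, 2, 3, 1], 3)
lst[0]=4 != 3: 0 + count([2, 3, 1], 3)
lst[0]=2 != 3: 0 + count([3, 1], 3)
lst[0]=3 == 3: 1 + count([1], 3)
lst[0]=1 != 3: 0 + count([], 3)
= 1


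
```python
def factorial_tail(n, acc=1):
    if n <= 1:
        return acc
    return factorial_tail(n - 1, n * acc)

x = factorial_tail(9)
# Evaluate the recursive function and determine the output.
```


factorial_tail(9, 1)
= factorial_tail(8, 9 * 1) = factorial_tail(8, 9)
= factorial_tail(7, 8 * 9) = factorial_tail(7, 72)
= factorial_tail(6, 7 * 72) = factorial_tail(6, 504)
= factorial_tail(5, 6 * 504) = factorial_tail(5, 3024)
= factorial_tail(4, 5 * 3024) = factorial_tail(4, 15120)
= factorial_tail(3, 4 * 15120) = factorial_tail(3, 60480)
= factorial_tail(2, 3 * 60480) = factorial_tail(2, 181440)
= factorial_tail(1, 2 * 181440) = factorial_tail(1, 362880)
n <= 1, return acc = 362880


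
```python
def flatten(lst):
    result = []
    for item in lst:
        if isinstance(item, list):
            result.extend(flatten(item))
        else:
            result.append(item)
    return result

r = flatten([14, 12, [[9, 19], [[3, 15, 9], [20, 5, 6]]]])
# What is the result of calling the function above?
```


flatten([14, 12, [[9, 19], [[3, 15, 9], [20, 5, 6]]]])
Processing each element:
  14 is not a list -> append 14
  12 is not a list -> append 12
  [[9, 19], [[3, 15, 9], [20, 5, 6]]] is a list -> flatten recursively -> [9, 19, 3, 15, 9, 20, 5, 6]
= [14, 12, 9, 19, 3, 15, 9, 20, 5, 6]


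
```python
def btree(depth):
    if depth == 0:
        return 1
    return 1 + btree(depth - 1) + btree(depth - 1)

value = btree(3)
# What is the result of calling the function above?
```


btree(3)
= 1 + btree(2) + btree(2)
= 1 + 2 * btree(2)
btree(k) = 2^(k+1) - 1
btree(0) = 1
btree(1) = 3
btree(2) = 7
btree(3) = 15
btree(3) = 2^4 - 1 = 15


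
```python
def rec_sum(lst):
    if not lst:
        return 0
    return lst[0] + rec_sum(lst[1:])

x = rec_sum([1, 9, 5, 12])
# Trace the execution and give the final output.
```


rec_sum([1, 9, 5, 12])
= 1 + rec_sum([9, 5, 12])
= 1 + 9 + rec_sum([5, 12])
= 1 + 9 + 5 + rec_sum([12])
= 1 + 9 + 5 + 12 + rec_sum([])
= 1 + 9 + 5 + 12 + 0
= 27


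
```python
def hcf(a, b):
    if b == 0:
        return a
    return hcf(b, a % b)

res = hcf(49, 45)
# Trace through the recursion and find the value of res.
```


hcf(49, 45)
= hcf(45, 49 % 45) = hcf(45, 4)
= hcf(4, 45 % 4) = hcf(4, 1)
= hcf(1, 4 % 1) = hcf(1, 0)
b == 0, return a = 1


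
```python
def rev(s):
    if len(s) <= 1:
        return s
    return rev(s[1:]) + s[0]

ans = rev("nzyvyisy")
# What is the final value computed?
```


rev("nzyvyisy")
= rev("zyvyisy") + "n"
= rev("yvyisy") + "z" + "n"
= rev("vyisy") + "y" + "z" + "n"
= rev("yisy") + "v" + "y" + "z" + "n"
= rev("isy") + "y" + "v" + "y" + "z" + "n"
= rev("sy") + "i" + "y" + "v" + "y" + "z" + "n"
= rev("y") + "s" + "i" + "y" + "v" + "y" + "z" + "n"
= "y" + "s" + "i" + "y" + "v" + "y" + "z" + "n"
= "ysiyvyzn"


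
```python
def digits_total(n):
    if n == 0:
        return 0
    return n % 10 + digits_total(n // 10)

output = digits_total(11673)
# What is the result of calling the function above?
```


digits_total(11673)
= 3 + digits_total(1167)
= 3 + 7 + digits_total(116)
= 3 + 7 + 6 + digits_total(11)
= 3 + 7 + 6 + 1 + digits_total(1)
= 3 + 7 + 6 + 1 + 1 + digits_total(0)
= 3 + 7 + 6 + 1 + 1 + 0
= 18


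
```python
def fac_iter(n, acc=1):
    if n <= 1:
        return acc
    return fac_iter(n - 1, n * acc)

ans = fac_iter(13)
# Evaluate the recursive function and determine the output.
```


fac_iter(13, 1)
= fac_iter(12, 13 * 1) = fac_iter(12, 13)
= fac_iter(11, 12 * 13) = fac_iter(11, 156)
= fac_iter(10, 11 * 156) = fac_iter(10, 1716)
= fac_iter(9, 10 * 1716) = fac_iter(9, 17160)
= fac_iter(8, 9 * 17160) = fac_iter(8, 154440)
= fac_iter(7, 8 * 154440) = fac_iter(7, 1235520)
= fac_iter(6, 7 * 1235520) = fac_iter(6, 8648640)
= fac_iter(5, 6 * 8648640) = fac_iter(5, 51891840)
= fac_iter(4, 5 * 51891840) = fac_iter(4, 259459200)
= fac_iter(3, 4 * 259459200) = fac_iter(3, 1037836800)
= fac_iter(2, 3 * 1037836800) = fac_iter(2, 3113510400)
= fac_iter(1, 2 * 3113510400) = fac_iter(1, 6227020800)
n <= 1, return acc = 6227020800


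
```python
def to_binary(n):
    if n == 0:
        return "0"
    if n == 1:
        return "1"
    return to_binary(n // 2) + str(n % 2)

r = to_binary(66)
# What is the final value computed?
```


to_binary(66)
= to_binary(33) + "0"
= to_binary(16) + "1" + "0"
= to_binary(8) + "0" + "1" + "0"
= to_binary(4) + "0" + "0" + "1" + "0"
= to_binary(2) + "0" + "0" + "0" + "1" + "0"
= to_binary(1) + "0" + "0" + "0" + "0" + "1" + "0"
= "1" + "0" + "0" + "0" + "0" + "1" + "0"
= "1000010"


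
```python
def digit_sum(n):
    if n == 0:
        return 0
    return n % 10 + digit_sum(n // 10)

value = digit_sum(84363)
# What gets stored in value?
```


digit_sum(84363)
= 3 + digit_sum(8436)
= 3 + 6 + digit_sum(843)
= 3 + 6 + 3 + digit_sum(84)
= 3 + 6 + 3 + 4 + digit_sum(8)
= 3 + 6 + 3 + 4 + 8 + digit_sum(0)
= 3 + 6 + 3 + 4 + 8 + 0
= 24


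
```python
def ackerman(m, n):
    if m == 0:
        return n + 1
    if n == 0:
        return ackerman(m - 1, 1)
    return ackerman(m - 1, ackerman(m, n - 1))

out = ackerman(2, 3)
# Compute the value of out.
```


ackerman(2, 3)
= ackerman(1, ackerman(2, 2))
First compute ackerman(2, 2) = 7
= ackerman(1, 7)
= 9


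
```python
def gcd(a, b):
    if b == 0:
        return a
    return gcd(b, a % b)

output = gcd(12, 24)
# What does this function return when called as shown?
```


gcd(12, 24)
= gcd(24, 12 % 24) = gcd(24, 12)
= gcd(12, 24 % 12) = gcd(12, 0)
b == 0, return a = 12


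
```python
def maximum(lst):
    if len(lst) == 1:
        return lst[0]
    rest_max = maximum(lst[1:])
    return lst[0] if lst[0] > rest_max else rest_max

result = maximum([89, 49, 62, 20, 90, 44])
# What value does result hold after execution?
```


maximum([89, 49, 62, 20, 90, 44])
= compare 89 with maximum([49, 62, 20, 90, 44])
= compare 49 with maximum([62, 20, 90, 44])
= compare 62 with maximum([20, 90, 44])
= compare 20 with maximum([90, 44])
= compare 90 with maximum([44])
Base: maximum([44]) = 44
compare 90 with 44: max = 90
compare 20 with 90: max = 90
compare 62 with 90: max = 90
compare 49 with 90: max = 90
compare 89 with 90: max = 90
= 90


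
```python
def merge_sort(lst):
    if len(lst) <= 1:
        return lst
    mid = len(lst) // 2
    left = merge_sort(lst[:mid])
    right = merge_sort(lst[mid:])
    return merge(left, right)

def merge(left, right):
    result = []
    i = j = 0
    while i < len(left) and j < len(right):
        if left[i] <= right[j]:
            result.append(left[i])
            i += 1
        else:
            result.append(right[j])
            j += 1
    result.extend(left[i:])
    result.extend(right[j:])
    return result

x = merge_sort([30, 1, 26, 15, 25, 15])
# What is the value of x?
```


merge_sort([30, 1, 26, 15, 25, 15])
Split into [30, 1, 26] and [15, 25, 15]
Left sorted: [1, 26, 30]
Right sorted: [15, 15, 25]
Merge [1, 26, 30] and [15, 15, 25]
= [1, 15, 15, 25, 26, 30]


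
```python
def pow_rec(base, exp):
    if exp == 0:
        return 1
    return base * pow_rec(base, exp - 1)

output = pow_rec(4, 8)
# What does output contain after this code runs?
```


pow_rec(4, 8)
= 4 * pow_rec(4, 7)
= 4 * 4 * pow_rec(4, 6)
= 4 * 4 * 4 * pow_rec(4, 5)
= 4 * 4 * 4 * 4 * pow_rec(4, 4)
= 4 * 4 * 4 * 4 * 4 * pow_rec(4, 3)
= 4 * 4 * 4 * 4 * 4 * 4 * pow_rec(4, 2)
= 4 * 4 * 4 * 4 * 4 * 4 * 4 * pow_rec(4, 1)
= 4 * 4 * 4 * 4 * 4 * 4 * 4 * 4 * pow_rec(4, 0)
= 4 * 4 * 4 * 4 * 4 * 4 * 4 * 4 * 1
= 65536


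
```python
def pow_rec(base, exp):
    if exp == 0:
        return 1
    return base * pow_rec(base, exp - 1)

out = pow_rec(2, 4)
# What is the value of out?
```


pow_rec(2, 4)
= 2 * pow_rec(2, 3)
= 2 * 2 * pow_rec(2, 2)
= 2 * 2 * 2 * pow_rec(2, 1)
= 2 * 2 * 2 * 2 * pow_rec(2, 0)
= 2 * 2 * 2 * 2 * 1
= 16


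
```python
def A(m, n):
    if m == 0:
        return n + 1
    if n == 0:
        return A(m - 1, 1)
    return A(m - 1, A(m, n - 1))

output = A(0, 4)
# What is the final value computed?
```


A(0, 4)
m == 0: return 4 + 1 = 5
= 5


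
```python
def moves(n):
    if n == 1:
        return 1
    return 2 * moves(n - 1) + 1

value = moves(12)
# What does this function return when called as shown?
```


moves(12)
= 2 * moves(11) + 1
= 2 * (2 * moves(10) + 1) + 1
= 2 * (2 * (2 * moves(9) + 1) + 1) + 1
= 2 * (2 * (2 * (2 * moves(8) + 1) + 1) + 1) + 1
= 2 * (2 * (2 * (2 * (2 * moves(7) + 1) + 1) + 1) + 1) + 1
= 2 * (2 * (2 * (2 * (2 * (2 * moves(6) + 1) + 1) + 1) + 1) + 1) + 1
= 2 * (2 * (2 * (2 * (2 * (2 * (2 * moves(5) + 1) + 1) + 1) + 1) + 1) + 1) + 1
= 2 * (2 * (2 * (2 * (2 * (2 * (2 * (2 * moves(4) + 1) + 1) + 1) + 1) + 1) + 1) + 1) + 1
= 2 * (2 * (2 * (2 * (2 * (2 * (2 * (2 * (2 * moves(3) + 1) + 1) + 1) + 1) + 1) + 1) + 1) + 1) + 1
= 2 * (2 * (2 * (2 * (2 * (2 * (2 * (2 * (2 * (2 * moves(2) + 1) + 1) + 1) + 1) + 1) + 1) + 1) + 1) + 1) + 1
= 2 * (2 * (2 * (2 * (2 * (2 * (2 * (2 * (2 * (2 * (2 * moves(1) + 1) + 1) + 1) + 1) + 1) + 1) + 1) + 1) + 1) + 1) + 1
Now compute bottom-up:
moves(1) = 1
moves(2) = 2 * 1 + 1 = 3
moves(3) = 2 * 3 + 1 = 7
moves(4) = 2 * 7 + 1 = 15
moves(5) = 2 * 15 + 1 = 31
moves(6) = 2 * 31 + 1 = 63
moves(7) = 2 * 63 + 1 = 127
moves(8) = 2 * 127 + 1 = 255
moves(9) = 2 * 255 + 1 = 511
moves(10) = 2 * 511 + 1 = 1023
moves(11) = 2 * 1023 + 1 = 2047
moves(12) = 2 * 2047 + 1 = 4095
= 4095


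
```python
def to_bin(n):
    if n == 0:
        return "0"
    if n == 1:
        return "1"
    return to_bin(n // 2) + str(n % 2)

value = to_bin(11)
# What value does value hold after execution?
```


to_bin(11)
= to_bin(5) + "1"
= to_bin(2) + "1" + "1"
= to_bin(1) + "0" + "1" + "1"
= "1" + "0" + "1" + "1"
= "1011"


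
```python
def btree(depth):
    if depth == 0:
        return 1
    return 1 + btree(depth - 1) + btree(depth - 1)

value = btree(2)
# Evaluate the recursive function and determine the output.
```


btree(2)
= 1 + btree(1) + btree(1)
= 1 + 2 * btree(1)
btree(k) = 2^(k+1) - 1
btree(0) = 1
btree(1) = 3
btree(2) = 7
btree(2) = 2^3 - 1 = 7


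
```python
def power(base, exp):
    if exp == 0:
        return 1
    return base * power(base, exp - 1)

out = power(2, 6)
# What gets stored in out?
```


power(2, 6)
= 2 * power(2, 5)
= 2 * 2 * power(2, 4)
= 2 * 2 * 2 * power(2, 3)
= 2 * 2 * 2 * 2 * power(2, 2)
= 2 * 2 * 2 * 2 * 2 * power(2, 1)
= 2 * 2 * 2 * 2 * 2 * 2 * power(2, 0)
= 2 * 2 * 2 * 2 * 2 * 2 * 1
= 64


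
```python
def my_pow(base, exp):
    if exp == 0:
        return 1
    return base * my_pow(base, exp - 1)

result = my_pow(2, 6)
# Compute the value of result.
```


my_pow(2, 6)
= 2 * my_pow(2, 5)
= 2 * 2 * my_pow(2, 4)
= 2 * 2 * 2 * my_pow(2, 3)
= 2 * 2 * 2 * 2 * my_pow(2, 2)
= 2 * 2 * 2 * 2 * 2 * my_pow(2, 1)
= 2 * 2 * 2 * 2 * 2 * 2 * my_pow(2, 0)
= 2 * 2 * 2 * 2 * 2 * 2 * 1
= 64


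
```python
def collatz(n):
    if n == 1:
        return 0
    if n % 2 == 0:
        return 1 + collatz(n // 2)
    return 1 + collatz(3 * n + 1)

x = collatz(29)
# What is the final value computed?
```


collatz(29)
29 is odd -> 3*29+1 = 88 -> collatz(88)
88 is even -> collatz(44)
44 is even -> collatz(22)
22 is even -> collatz(11)
11 is odd -> 3*11+1 = 34 -> collatz(34)
34 is even -> collatz(17)
17 is odd -> 3*17+1 = 52 -> collatz(52)
52 is even -> collatz(26)
26 is even -> collatz(13)
13 is odd -> 3*13+1 = 40 -> collatz(40)
40 is even -> collatz(20)
20 is even -> collatz(10)
10 is even -> collatz(5)
5 is odd -> 3*5+1 = 16 -> collatz(16)
16 is even -> collatz(8)
8 is even -> collatz(4)
4 is even -> collatz(2)
2 is even -> collatz(1)
Reached 1 after 18 steps
= 18


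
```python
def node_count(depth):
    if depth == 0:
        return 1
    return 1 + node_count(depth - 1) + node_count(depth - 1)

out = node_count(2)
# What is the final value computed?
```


node_count(2)
= 1 + node_count(1) + node_count(1)
= 1 + 2 * node_count(1)
node_count(k) = 2^(k+1) - 1
node_count(0) = 1
node_count(1) = 3
node_count(2) = 7
node_count(2) = 2^3 - 1 = 7


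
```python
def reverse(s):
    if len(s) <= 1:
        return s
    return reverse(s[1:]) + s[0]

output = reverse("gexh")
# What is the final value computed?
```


reverse("gexh")
= reverse("exh") + "g"
= reverse("xh") + "e" + "g"
= reverse("h") + "x" + "e" + "g"
= "h" + "x" + "e" + "g"
= "hxeg"


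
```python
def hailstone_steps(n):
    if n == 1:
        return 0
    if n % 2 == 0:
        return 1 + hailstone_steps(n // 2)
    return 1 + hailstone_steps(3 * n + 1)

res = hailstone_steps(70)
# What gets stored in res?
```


hailstone_steps(70)
70 is even -> hailstone_steps(35)
35 is odd -> 3*35+1 = 106 -> hailstone_steps(106)
106 is even -> hailstone_steps(53)
53 is odd -> 3*53+1 = 160 -> hailstone_steps(160)
160 is even -> hailstone_steps(80)
80 is even -> hailstone_steps(40)
40 is even -> hailstone_steps(20)
20 is even -> hailstone_steps(10)
10 is even -> hailstone_steps(5)
5 is odd -> 3*5+1 = 16 -> hailstone_steps(16)
16 is even -> hailstone_steps(8)
8 is even -> hailstone_steps(4)
4 is even -> hailstone_steps(2)
2 is even -> hailstone_steps(1)
Reached 1 after 14 steps
= 14


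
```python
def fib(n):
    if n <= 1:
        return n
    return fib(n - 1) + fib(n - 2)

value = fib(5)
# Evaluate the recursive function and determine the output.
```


fib(5)
= fib(4) + fib(3)
= (fib(3) + fib(2)) + fib(3)
Computing bottom-up: fib(0)=0, fib(1)=1, fib(2)=1, fib(3)=2, fib(4)=3, fib(5)=5
= 5


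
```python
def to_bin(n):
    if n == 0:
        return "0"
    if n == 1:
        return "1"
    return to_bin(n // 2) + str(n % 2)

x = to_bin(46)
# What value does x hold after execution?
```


to_bin(46)
= to_bin(23) + "0"
= to_bin(11) + "1" + "0"
= to_bin(5) + "1" + "1" + "0"
= to_bin(2) + "1" + "1" + "1" + "0"
= to_bin(1) + "0" + "1" + "1" + "1" + "0"
= "1" + "0" + "1" + "1" + "1" + "0"
= "101110"


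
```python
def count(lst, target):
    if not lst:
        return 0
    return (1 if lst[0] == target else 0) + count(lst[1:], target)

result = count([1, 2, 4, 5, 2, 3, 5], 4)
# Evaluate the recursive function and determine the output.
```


count([1, 2, 4, 5, 2, 3, 5], 4)
lst[0]=1 != 4: 0 + count([2, 4, 5, 2, 3, 5], 4)
lst[0]=2 != 4: 0 + count([4, 5, 2, 3, 5], 4)
lst[0]=4 == 4: 1 + count([5, 2, 3, 5], 4)
lst[0]=5 != 4: 0 + count([2, 3, 5], 4)
lst[0]=2 != 4: 0 + count([3, 5], 4)
lst[0]=3 != 4: 0 + count([5], 4)
lst[0]=5 != 4: 0 + count([], 4)
= 1


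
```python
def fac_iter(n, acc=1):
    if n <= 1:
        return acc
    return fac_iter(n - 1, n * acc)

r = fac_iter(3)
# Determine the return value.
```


fac_iter(3, 1)
= fac_iter(2, 3 * 1) = fac_iter(2, 3)
= fac_iter(1, 2 * 3) = fac_iter(1, 6)
n <= 1, return acc = 6


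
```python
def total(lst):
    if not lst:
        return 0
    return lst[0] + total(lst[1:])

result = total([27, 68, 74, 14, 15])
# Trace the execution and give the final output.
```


total([27, 68, 74, 14, 15])
= 27 + total([68, 74, 14, 15])
= 27 + 68 + total([74, 14, 15])
= 27 + 68 + 74 + total([14, 15])
= 27 + 68 + 74 + 14 + total([15])
= 27 + 68 + 74 + 14 + 15 + total([])
= 27 + 68 + 74 + 14 + 15 + 0
= 198


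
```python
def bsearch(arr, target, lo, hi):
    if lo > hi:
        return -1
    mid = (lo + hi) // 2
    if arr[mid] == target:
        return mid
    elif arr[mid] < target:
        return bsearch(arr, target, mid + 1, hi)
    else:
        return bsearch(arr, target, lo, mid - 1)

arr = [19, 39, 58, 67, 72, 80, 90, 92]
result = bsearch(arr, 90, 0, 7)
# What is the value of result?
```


bsearch(arr, 90, 0, 7)
lo=0, hi=7, mid=3, arr[mid]=67
67 < 90, search right half
lo=4, hi=7, mid=5, arr[mid]=80
80 < 90, search right half
lo=6, hi=7, mid=6, arr[mid]=90
arr[6] == 90, found at index 6
= 6


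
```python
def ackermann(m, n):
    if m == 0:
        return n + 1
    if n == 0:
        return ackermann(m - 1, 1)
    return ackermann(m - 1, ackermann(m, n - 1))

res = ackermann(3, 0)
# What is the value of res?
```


ackermann(3, 0)
n == 0: return ackermann(2, 1)
= ackermann(2, 1) = 5
= 5


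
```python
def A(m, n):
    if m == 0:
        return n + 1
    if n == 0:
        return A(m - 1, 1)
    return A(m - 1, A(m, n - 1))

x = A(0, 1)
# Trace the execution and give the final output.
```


A(0, 1)
m == 0: return 1 + 1 = 2
= 2


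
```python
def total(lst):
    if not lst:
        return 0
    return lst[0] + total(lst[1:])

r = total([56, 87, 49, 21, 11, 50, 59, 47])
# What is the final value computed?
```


total([56, 87, 49, 21, 11, 50, 59, 47])
= 56 + total([87, 49, 21, 11, 50, 59, 47])
= 56 + 87 + total([49, 21, 11, 50, 59, 47])
= 56 + 87 + 49 + total([21, 11, 50, 59, 47])
= 56 + 87 + 49 + 21 + total([11, 50, 59, 47])
= 56 + 87 + 49 + 21 + 11 + total([50, 59, 47])
= 56 + 87 + 49 + 21 + 11 + 50 + total([59, 47])
= 56 + 87 + 49 + 21 + 11 + 50 + 59 + total([47])
= 56 + 87 + 49 + 21 + 11 + 50 + 59 + 47 + total([])
= 56 + 87 + 49 + 21 + 11 + 50 + 59 + 47 + 0
= 380


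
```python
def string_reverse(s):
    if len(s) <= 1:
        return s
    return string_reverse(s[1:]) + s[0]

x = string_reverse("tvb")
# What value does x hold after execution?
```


string_reverse("tvb")
= string_reverse("vb") + "t"
= string_reverse("b") + "v" + "t"
= "b" + "v" + "t"
= "bvt"


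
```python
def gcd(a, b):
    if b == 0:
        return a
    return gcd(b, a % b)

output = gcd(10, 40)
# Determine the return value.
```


gcd(10, 40)
= gcd(40, 10 % 40) = gcd(40, 10)
= gcd(10, 40 % 10) = gcd(10, 0)
b == 0, return a = 10


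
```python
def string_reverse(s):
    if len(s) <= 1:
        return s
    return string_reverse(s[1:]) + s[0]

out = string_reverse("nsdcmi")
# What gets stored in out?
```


string_reverse("nsdcmi")
= string_reverse("sdcmi") + "n"
= string_reverse("dcmi") + "s" + "n"
= string_reverse("cmi") + "d" + "s" + "n"
= string_reverse("mi") + "c" + "d" + "s" + "n"
= string_reverse("i") + "m" + "c" + "d" + "s" + "n"
= "i" + "m" + "c" + "d" + "s" + "n"
= "imcdsn"


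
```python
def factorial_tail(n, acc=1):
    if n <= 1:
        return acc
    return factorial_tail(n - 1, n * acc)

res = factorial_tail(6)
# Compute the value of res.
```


factorial_tail(6, 1)
= factorial_tail(5, 6 * 1) = factorial_tail(5, 6)
= factorial_tail(4, 5 * 6) = factorial_tail(4, 30)
= factorial_tail(3, 4 * 30) = factorial_tail(3, 120)
= factorial_tail(2, 3 * 120) = factorial_tail(2, 360)
= factorial_tail(1, 2 * 360) = factorial_tail(1, 720)
n <= 1, return acc = 720


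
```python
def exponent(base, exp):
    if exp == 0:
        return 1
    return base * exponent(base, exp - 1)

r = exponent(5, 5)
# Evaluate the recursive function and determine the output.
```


exponent(5, 5)
= 5 * exponent(5, 4)
= 5 * 5 * exponent(5, 3)
= 5 * 5 * 5 * exponent(5, 2)
= 5 * 5 * 5 * 5 * exponent(5, 1)
= 5 * 5 * 5 * 5 * 5 * exponent(5, 0)
= 5 * 5 * 5 * 5 * 5 * 1
= 3125


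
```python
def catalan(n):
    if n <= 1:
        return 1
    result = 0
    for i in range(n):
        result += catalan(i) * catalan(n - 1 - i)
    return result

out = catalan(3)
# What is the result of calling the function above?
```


catalan(3)
= sum of catalan(i) * catalan(3-1-i) for i in 0..2
First compute sub-values bottom-up:
  catalan(0) = 1, catalan(1) = 1
  catalan(2) = 1*1 + 1*1 = 2
Now catalan(3):
  catalan(0)*catalan(2) = 1*2 = 2
  catalan(1)*catalan(1) = 1*1 = 1
  catalan(2)*catalan(0) = 2*1 = 2
= 2 + 1 + 2
= 5


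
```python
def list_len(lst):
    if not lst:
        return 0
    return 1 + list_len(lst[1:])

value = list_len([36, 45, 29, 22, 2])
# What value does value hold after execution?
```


list_len([36, 45, 29, 22, 2])
= 1 + list_len([45, 29, 22, 2])
= 1 + 1 + list_len([29, 22, 2])
= 1 + 1 + 1 + list_len([22, 2])
= 1 + 1 + 1 + 1 + list_len([2])
= 1 + 1 + 1 + 1 + 1 + list_len([])
= 1 + 1 + 1 + 1 + 1 + 0
= 5


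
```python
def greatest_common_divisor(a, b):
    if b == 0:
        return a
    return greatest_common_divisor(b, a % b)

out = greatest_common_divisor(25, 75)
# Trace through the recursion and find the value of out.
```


greatest_common_divisor(25, 75)
= greatest_common_divisor(75, 25 % 75) = greatest_common_divisor(75, 25)
= greatest_common_divisor(25, 75 % 25) = greatest_common_divisor(25, 0)
b == 0, return a = 25


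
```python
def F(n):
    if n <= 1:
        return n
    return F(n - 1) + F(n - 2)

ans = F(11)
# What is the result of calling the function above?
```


F(11)
= F(10) + F(9)
= (F(9) + F(8)) + F(9)
Computing bottom-up: F(0)=0, F(1)=1, F(2)=1, F(3)=2, F(4)=3, F(5)=5, F(6)=8, F(7)=13, F(8)=21, F(9)=34, F(10)=55, F(11)=89
= 89


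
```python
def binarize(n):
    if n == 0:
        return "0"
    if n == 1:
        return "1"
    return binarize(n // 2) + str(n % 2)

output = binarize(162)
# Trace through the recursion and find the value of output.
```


binarize(162)
= binarize(81) + "0"
= binarize(40) + "1" + "0"
= binarize(20) + "0" + "1" + "0"
= binarize(10) + "0" + "0" + "1" + "0"
= binarize(5) + "0" + "0" + "0" + "1" + "0"
= binarize(2) + "1" + "0" + "0" + "0" + "1" + "0"
= binarize(1) + "0" + "1" + "0" + "0" + "0" + "1" + "0"
= "1" + "0" + "1" + "0" + "0" + "0" + "1" + "0"
= "10100010"


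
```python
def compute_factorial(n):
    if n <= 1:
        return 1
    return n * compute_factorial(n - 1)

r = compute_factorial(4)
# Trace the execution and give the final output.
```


compute_factorial(4)
= 4 * compute_factorial(3)
= 4 * 3 * compute_factorial(2)
= 4 * 3 * 2 * compute_factorial(1)
= 4 * 3 * 2 * 1
= 24


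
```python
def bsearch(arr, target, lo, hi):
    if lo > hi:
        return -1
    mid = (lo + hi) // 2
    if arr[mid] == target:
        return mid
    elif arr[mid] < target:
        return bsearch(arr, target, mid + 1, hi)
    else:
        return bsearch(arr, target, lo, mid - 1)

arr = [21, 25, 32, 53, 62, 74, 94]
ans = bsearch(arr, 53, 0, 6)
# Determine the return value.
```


bsearch(arr, 53, 0, 6)
lo=0, hi=6, mid=3, arr[mid]=53
arr[3] == 53, found at index 3
= 3


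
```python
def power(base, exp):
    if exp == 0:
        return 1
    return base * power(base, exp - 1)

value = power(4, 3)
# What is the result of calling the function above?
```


power(4, 3)
= 4 * power(4, 2)
= 4 * 4 * power(4, 1)
= 4 * 4 * 4 * power(4, 0)
= 4 * 4 * 4 * 1
= 64


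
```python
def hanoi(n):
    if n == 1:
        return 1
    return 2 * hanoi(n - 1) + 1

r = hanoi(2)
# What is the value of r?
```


hanoi(2)
= 2 * hanoi(1) + 1
Now compute bottom-up:
hanoi(1) = 1
hanoi(2) = 2 * 1 + 1 = 3
= 3


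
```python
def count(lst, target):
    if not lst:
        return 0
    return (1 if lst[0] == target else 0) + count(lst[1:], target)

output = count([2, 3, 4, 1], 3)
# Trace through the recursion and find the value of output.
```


count([2, 3, 4, 1], 3)
lst[0]=2 != 3: 0 + count([3, 4, 1], 3)
lst[0]=3 == 3: 1 + count([4, 1], 3)
lst[0]=4 != 3: 0 + count([1], 3)
lst[0]=1 != 3: 0 + count([], 3)
= 1


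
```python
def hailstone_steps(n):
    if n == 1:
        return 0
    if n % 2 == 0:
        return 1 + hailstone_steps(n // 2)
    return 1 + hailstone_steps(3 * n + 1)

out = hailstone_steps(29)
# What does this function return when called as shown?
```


hailstone_steps(29)
29 is odd -> 3*29+1 = 88 -> hailstone_steps(88)
88 is even -> hailstone_steps(44)
44 is even -> hailstone_steps(22)
22 is even -> hailstone_steps(11)
11 is odd -> 3*11+1 = 34 -> hailstone_steps(34)
34 is even -> hailstone_steps(17)
17 is odd -> 3*17+1 = 52 -> hailstone_steps(52)
52 is even -> hailstone_steps(26)
26 is even -> hailstone_steps(13)
13 is odd -> 3*13+1 = 40 -> hailstone_steps(40)
40 is even -> hailstone_steps(20)
20 is even -> hailstone_steps(10)
10 is even -> hailstone_steps(5)
5 is odd -> 3*5+1 = 16 -> hailstone_steps(16)
16 is even -> hailstone_steps(8)
8 is even -> hailstone_steps(4)
4 is even -> hailstone_steps(2)
2 is even -> hailstone_steps(1)
Reached 1 after 18 steps
= 18


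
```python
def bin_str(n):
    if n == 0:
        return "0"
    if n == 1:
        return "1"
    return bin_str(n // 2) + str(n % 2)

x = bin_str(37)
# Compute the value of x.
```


bin_str(37)
= bin_str(18) + "1"
= bin_str(9) + "0" + "1"
= bin_str(4) + "1" + "0" + "1"
= bin_str(2) + "0" + "1" + "0" + "1"
= bin_str(1) + "0" + "0" + "1" + "0" + "1"
= "1" + "0" + "0" + "1" + "0" + "1"
= "100101"


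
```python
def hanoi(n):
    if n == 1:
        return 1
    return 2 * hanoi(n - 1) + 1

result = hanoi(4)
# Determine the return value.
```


hanoi(4)
= 2 * hanoi(3) + 1
= 2 * (2 * hanoi(2) + 1) + 1
= 2 * (2 * (2 * hanoi(1) + 1) + 1) + 1
Now compute bottom-up:
hanoi(1) = 1
hanoi(2) = 2 * 1 + 1 = 3
hanoi(3) = 2 * 3 + 1 = 7
hanoi(4) = 2 * 7 + 1 = 15
= 15


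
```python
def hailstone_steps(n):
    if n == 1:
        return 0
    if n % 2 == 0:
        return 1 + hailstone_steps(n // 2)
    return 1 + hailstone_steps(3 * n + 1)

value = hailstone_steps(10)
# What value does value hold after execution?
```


hailstone_steps(10)
10 is even -> hailstone_steps(5)
5 is odd -> 3*5+1 = 16 -> hailstone_steps(16)
16 is even -> hailstone_steps(8)
8 is even -> hailstone_steps(4)
4 is even -> hailstone_steps(2)
2 is even -> hailstone_steps(1)
Reached 1 after 6 steps
= 6


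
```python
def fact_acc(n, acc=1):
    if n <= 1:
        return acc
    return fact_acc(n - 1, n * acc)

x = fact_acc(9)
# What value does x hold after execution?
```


fact_acc(9, 1)
= fact_acc(8, 9 * 1) = fact_acc(8, 9)
= fact_acc(7, 8 * 9) = fact_acc(7, 72)
= fact_acc(6, 7 * 72) = fact_acc(6, 504)
= fact_acc(5, 6 * 504) = fact_acc(5, 3024)
= fact_acc(4, 5 * 3024) = fact_acc(4, 15120)
= fact_acc(3, 4 * 15120) = fact_acc(3, 60480)
= fact_acc(2, 3 * 60480) = fact_acc(2, 181440)
= fact_acc(1, 2 * 181440) = fact_acc(1, 362880)
n <= 1, return acc = 362880


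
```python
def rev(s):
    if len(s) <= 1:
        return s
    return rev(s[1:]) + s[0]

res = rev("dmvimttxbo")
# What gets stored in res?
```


rev("dmvimttxbo")
= rev("mvimttxbo") + "d"
= rev("vimttxbo") + "m" + "d"
= rev("imttxbo") + "v" + "m" + "d"
= rev("mttxbo") + "i" + "v" + "m" + "d"
= rev("ttxbo") + "m" + "i" + "v" + "m" + "d"
= rev("txbo") + "t" + "m" + "i" + "v" + "m" + "d"
= rev("xbo") + "t" + "t" + "m" + "i" + "v" + "m" + "d"
= rev("bo") + "x" + "t" + "t" + "m" + "i" + "v" + "m" + "d"
= rev("o") + "b" + "x" + "t" + "t" + "m" + "i" + "v" + "m" + "d"
= "o" + "b" + "x" + "t" + "t" + "m" + "i" + "v" + "m" + "d"
= "obxttmivmd"


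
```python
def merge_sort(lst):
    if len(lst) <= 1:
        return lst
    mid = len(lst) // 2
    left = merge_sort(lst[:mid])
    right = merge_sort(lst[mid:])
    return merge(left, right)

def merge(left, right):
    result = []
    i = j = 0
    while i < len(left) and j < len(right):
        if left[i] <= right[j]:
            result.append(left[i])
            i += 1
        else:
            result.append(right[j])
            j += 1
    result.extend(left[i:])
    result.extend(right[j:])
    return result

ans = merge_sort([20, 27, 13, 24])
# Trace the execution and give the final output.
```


merge_sort([20, 27, 13, 24])
Split into [20, 27] and [13, 24]
Left sorted: [20, 27]
Right sorted: [13, 24]
Merge [20, 27] and [13, 24]
= [13, 20, 24, 27]


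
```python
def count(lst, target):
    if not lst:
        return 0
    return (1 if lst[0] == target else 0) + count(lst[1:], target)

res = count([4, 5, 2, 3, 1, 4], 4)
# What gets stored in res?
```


count([4, 5, 2, 3, 1, 4], 4)
lst[0]=4 == 4: 1 + count([5, 2, 3, 1, 4], 4)
lst[0]=5 != 4: 0 + count([2, 3, 1, 4], 4)
lst[0]=2 != 4: 0 + count([3, 1, 4], 4)
lst[0]=3 != 4: 0 + count([1, 4], 4)
lst[0]=1 != 4: 0 + count([4], 4)
lst[0]=4 == 4: 1 + count([], 4)
= 2


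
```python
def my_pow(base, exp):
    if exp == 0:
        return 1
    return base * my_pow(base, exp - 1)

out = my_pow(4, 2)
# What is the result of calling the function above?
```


my_pow(4, 2)
= 4 * my_pow(4, 1)
= 4 * 4 * my_pow(4, 0)
= 4 * 4 * 1
= 16


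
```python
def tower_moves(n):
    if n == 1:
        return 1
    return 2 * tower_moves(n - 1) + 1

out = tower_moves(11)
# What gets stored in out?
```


tower_moves(11)
= 2 * tower_moves(10) + 1
= 2 * (2 * tower_moves(9) + 1) + 1
= 2 * (2 * (2 * tower_moves(8) + 1) + 1) + 1
= 2 * (2 * (2 * (2 * tower_moves(7) + 1) + 1) + 1) + 1
= 2 * (2 * (2 * (2 * (2 * tower_moves(6) + 1) + 1) + 1) + 1) + 1
= 2 * (2 * (2 * (2 * (2 * (2 * tower_moves(5) + 1) + 1) + 1) + 1) + 1) + 1
= 2 * (2 * (2 * (2 * (2 * (2 * (2 * tower_moves(4) + 1) + 1) + 1) + 1) + 1) + 1) + 1
= 2 * (2 * (2 * (2 * (2 * (2 * (2 * (2 * tower_moves(3) + 1) + 1) + 1) + 1) + 1) + 1) + 1) + 1
= 2 * (2 * (2 * (2 * (2 * (2 * (2 * (2 * (2 * tower_moves(2) + 1) + 1) + 1) + 1) + 1) + 1) + 1) + 1) + 1
= 2 * (2 * (2 * (2 * (2 * (2 * (2 * (2 * (2 * (2 * tower_moves(1) + 1) + 1) + 1) + 1) + 1) + 1) + 1) + 1) + 1) + 1
Now compute bottom-up:
tower_moves(1) = 1
tower_moves(2) = 2 * 1 + 1 = 3
tower_moves(3) = 2 * 3 + 1 = 7
tower_moves(4) = 2 * 7 + 1 = 15
tower_moves(5) = 2 * 15 + 1 = 31
tower_moves(6) = 2 * 31 + 1 = 63
tower_moves(7) = 2 * 63 + 1 = 127
tower_moves(8) = 2 * 127 + 1 = 255
tower_moves(9) = 2 * 255 + 1 = 511
tower_moves(10) = 2 * 511 + 1 = 1023
tower_moves(11) = 2 * 1023 + 1 = 2047
= 2047


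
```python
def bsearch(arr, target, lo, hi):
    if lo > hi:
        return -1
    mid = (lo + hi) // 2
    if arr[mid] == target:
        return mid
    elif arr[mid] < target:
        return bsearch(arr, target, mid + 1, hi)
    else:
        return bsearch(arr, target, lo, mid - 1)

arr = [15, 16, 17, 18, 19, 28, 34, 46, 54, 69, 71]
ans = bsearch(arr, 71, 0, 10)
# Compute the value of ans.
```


bsearch(arr, 71, 0, 10)
lo=0, hi=10, mid=5, arr[mid]=28
28 < 71, search right half
lo=6, hi=10, mid=8, arr[mid]=54
54 < 71, search right half
lo=9, hi=10, mid=9, arr[mid]=69
69 < 71, search right half
lo=10, hi=10, mid=10, arr[mid]=71
arr[10] == 71, found at index 10
= 10


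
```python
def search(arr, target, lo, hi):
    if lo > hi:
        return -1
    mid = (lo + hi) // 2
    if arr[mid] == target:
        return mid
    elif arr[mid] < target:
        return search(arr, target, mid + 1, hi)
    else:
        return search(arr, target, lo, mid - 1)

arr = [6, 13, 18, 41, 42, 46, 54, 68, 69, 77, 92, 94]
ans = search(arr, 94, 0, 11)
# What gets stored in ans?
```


search(arr, 94, 0, 11)
lo=0, hi=11, mid=5, arr[mid]=46
46 < 94, search right half
lo=6, hi=11, mid=8, arr[mid]=69
69 < 94, search right half
lo=9, hi=11, mid=10, arr[mid]=92
92 < 94, search right half
lo=11, hi=11, mid=11, arr[mid]=94
arr[11] == 94, found at index 11
= 11


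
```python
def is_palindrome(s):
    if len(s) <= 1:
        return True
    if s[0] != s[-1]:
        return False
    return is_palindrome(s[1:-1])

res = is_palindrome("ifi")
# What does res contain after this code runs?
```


is_palindrome("ifi")
"ifi": s[0]='i' == s[-1]='i' -> is_palindrome("f")
"f": len <= 1 -> True
= True


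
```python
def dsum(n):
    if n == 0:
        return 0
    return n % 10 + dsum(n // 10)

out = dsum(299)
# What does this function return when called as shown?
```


dsum(299)
= 9 + dsum(29)
= 9 + 9 + dsum(2)
= 9 + 9 + 2 + dsum(0)
= 9 + 9 + 2 + 0
= 20


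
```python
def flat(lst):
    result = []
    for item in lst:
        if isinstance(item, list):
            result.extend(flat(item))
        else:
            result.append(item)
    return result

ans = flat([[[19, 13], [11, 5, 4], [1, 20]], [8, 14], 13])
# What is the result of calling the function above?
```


flat([[[19, 13], [11, 5, 4], [1, 20]], [8, 14], 13])
Processing each element:
  [[19, 13], [11, 5, 4], [1, 20]] is a list -> flat recursively -> [19, 13, 11, 5, 4, 1, 20]
  [8, 14] is a list -> flat recursively -> [8, 14]
  13 is not a list -> append 13
= [19, 13, 11, 5, 4, 1, 20, 8, 14, 13]


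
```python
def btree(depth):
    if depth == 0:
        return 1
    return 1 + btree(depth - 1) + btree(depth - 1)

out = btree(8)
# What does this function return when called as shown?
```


btree(8)
= 1 + btree(7) + btree(7)
= 1 + 2 * btree(7)
btree(k) = 2^(k+1) - 1
btree(0) = 1
btree(1) = 3
btree(2) = 7
btree(3) = 15
btree(4) = 31
btree(8) = 2^9 - 1 = 511


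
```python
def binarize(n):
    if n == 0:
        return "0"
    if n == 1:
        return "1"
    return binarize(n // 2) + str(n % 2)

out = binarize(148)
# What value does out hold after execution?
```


binarize(148)
= binarize(74) + "0"
= binarize(37) + "0" + "0"
= binarize(18) + "1" + "0" + "0"
= binarize(9) + "0" + "1" + "0" + "0"
= binarize(4) + "1" + "0" + "1" + "0" + "0"
= binarize(2) + "0" + "1" + "0" + "1" + "0" + "0"
= binarize(1) + "0" + "0" + "1" + "0" + "1" + "0" + "0"
= "1" + "0" + "0" + "1" + "0" + "1" + "0" + "0"
= "10010100"


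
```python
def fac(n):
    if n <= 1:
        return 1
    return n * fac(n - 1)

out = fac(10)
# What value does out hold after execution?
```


fac(10)
= 10 * fac(9)
= 10 * 9 * fac(8)
= 10 * 9 * 8 * fac(7)
= 10 * 9 * 8 * 7 * fac(6)
= 10 * 9 * 8 * 7 * 6 * fac(5)
= 10 * 9 * 8 * 7 * 6 * 5 * fac(4)
= 10 * 9 * 8 * 7 * 6 * 5 * 4 * fac(3)
= 10 * 9 * 8 * 7 * 6 * 5 * 4 * 3 * fac(2)
= 10 * 9 * 8 * 7 * 6 * 5 * 4 * 3 * 2 * fac(1)
= 10 * 9 * 8 * 7 * 6 * 5 * 4 * 3 * 2 * 1
= 3628800


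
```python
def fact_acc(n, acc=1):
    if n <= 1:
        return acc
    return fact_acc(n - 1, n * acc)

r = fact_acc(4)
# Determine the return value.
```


fact_acc(4, 1)
= fact_acc(3, 4 * 1) = fact_acc(3, 4)
= fact_acc(2, 3 * 4) = fact_acc(2, 12)
= fact_acc(1, 2 * 12) = fact_acc(1, 24)
n <= 1, return acc = 24


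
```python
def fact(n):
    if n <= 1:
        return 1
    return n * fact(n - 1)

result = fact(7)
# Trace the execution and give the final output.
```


fact(7)
= 7 * fact(6)
= 7 * 6 * fact(5)
= 7 * 6 * 5 * fact(4)
= 7 * 6 * 5 * 4 * fact(3)
= 7 * 6 * 5 * 4 * 3 * fact(2)
= 7 * 6 * 5 * 4 * 3 * 2 * fact(1)
= 7 * 6 * 5 * 4 * 3 * 2 * 1
= 5040


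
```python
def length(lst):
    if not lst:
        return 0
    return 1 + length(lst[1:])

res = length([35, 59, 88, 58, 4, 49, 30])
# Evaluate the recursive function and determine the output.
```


length([35, 59, 88, 58, 4, 49, 30])
= 1 + length([59, 88, 58, 4, 49, 30])
= 1 + 1 + length([88, 58, 4, 49, 30])
= 1 + 1 + 1 + length([58, 4, 49, 30])
= 1 + 1 + 1 + 1 + length([4, 49, 30])
= 1 + 1 + 1 + 1 + 1 + length([49, 30])
= 1 + 1 + 1 + 1 + 1 + 1 + length([30])
= 1 + 1 + 1 + 1 + 1 + 1 + 1 + length([])
= 1 + 1 + 1 + 1 + 1 + 1 + 1 + 0
= 7


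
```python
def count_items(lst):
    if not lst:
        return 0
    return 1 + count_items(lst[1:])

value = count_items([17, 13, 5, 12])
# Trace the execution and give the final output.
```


count_items([17, 13, 5, 12])
= 1 + count_items([13, 5, 12])
= 1 + 1 + count_items([5, 12])
= 1 + 1 + 1 + count_items([12])
= 1 + 1 + 1 + 1 + count_items([])
= 1 + 1 + 1 + 1 + 0
= 4


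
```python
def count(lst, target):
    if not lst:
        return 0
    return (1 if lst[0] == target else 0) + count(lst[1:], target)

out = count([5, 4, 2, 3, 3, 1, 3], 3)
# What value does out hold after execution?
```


count([5, 4, 2, 3, 3, 1, 3], 3)
lst[0]=5 != 3: 0 + count([4, 2, 3, 3, 1, 3], 3)
lst[0]=4 != 3: 0 + count([2, 3, 3, 1, 3], 3)
lst[0]=2 != 3: 0 + count([3, 3, 1, 3], 3)
lst[0]=3 == 3: 1 + count([3, 1, 3], 3)
lst[0]=3 == 3: 1 + count([1, 3], 3)
lst[0]=1 != 3: 0 + count([3], 3)
lst[0]=3 == 3: 1 + count([], 3)
= 3


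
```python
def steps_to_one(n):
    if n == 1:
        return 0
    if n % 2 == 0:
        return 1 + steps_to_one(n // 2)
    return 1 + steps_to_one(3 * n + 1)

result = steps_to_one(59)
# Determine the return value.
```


steps_to_one(59)
59 is odd -> 3*59+1 = 178 -> steps_to_one(178)
178 is even -> steps_to_one(89)
89 is odd -> 3*89+1 = 268 -> steps_to_one(268)
268 is even -> steps_to_one(134)
134 is even -> steps_to_one(67)
67 is odd -> 3*67+1 = 202 -> steps_to_one(202)
202 is even -> steps_to_one(101)
101 is odd -> 3*101+1 = 304 -> steps_to_one(304)
304 is even -> steps_to_one(152)
152 is even -> steps_to_one(76)
76 is even -> steps_to_one(38)
38 is even -> steps_to_one(19)
19 is odd -> 3*19+1 = 58 -> steps_to_one(58)
58 is even -> steps_to_one(29)
29 is odd -> 3*29+1 = 88 -> steps_to_one(88)
88 is even -> steps_to_one(44)
44 is even -> steps_to_one(22)
22 is even -> steps_to_one(11)
11 is odd -> 3*11+1 = 34 -> steps_to_one(34)
34 is even -> steps_to_one(17)
17 is odd -> 3*17+1 = 52 -> steps_to_one(52)
52 is even -> steps_to_one(26)
26 is even -> steps_to_one(13)
13 is odd -> 3*13+1 = 40 -> steps_to_one(40)
40 is even -> steps_to_one(20)
20 is even -> steps_to_one(10)
10 is even -> steps_to_one(5)
5 is odd -> 3*5+1 = 16 -> steps_to_one(16)
16 is even -> steps_to_one(8)
8 is even -> steps_to_one(4)
4 is even -> steps_to_one(2)
2 is even -> steps_to_one(1)
Reached 1 after 32 steps
= 32


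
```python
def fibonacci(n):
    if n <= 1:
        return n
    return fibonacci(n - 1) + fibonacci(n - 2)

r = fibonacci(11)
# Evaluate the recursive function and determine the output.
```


fibonacci(11)
= fibonacci(10) + fibonacci(9)
= (fibonacci(9) + fibonacci(8)) + fibonacci(9)
Computing bottom-up: fibonacci(0)=0, fibonacci(1)=1, fibonacci(2)=1, fibonacci(3)=2, fibonacci(4)=3, fibonacci(5)=5, fibonacci(6)=8, fibonacci(7)=13, fibonacci(8)=21, fibonacci(9)=34, fibonacci(10)=55, fibonacci(11)=89
= 89


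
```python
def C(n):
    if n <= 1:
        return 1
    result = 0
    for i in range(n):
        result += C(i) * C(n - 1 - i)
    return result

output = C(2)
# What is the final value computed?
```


C(2)
= sum of C(i) * C(2-1-i) for i in 0..1
  C(0)*C(1) = 1*1 = 1
  C(1)*C(0) = 1*1 = 1
= 1 + 1
= 2


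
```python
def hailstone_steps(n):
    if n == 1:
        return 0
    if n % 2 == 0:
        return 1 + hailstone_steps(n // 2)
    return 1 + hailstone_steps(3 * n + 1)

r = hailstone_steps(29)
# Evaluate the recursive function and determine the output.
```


hailstone_steps(29)
29 is odd -> 3*29+1 = 88 -> hailstone_steps(88)
88 is even -> hailstone_steps(44)
44 is even -> hailstone_steps(22)
22 is even -> hailstone_steps(11)
11 is odd -> 3*11+1 = 34 -> hailstone_steps(34)
34 is even -> hailstone_steps(17)
17 is odd -> 3*17+1 = 52 -> hailstone_steps(52)
52 is even -> hailstone_steps(26)
26 is even -> hailstone_steps(13)
13 is odd -> 3*13+1 = 40 -> hailstone_steps(40)
40 is even -> hailstone_steps(20)
20 is even -> hailstone_steps(10)
10 is even -> hailstone_steps(5)
5 is odd -> 3*5+1 = 16 -> hailstone_steps(16)
16 is even -> hailstone_steps(8)
8 is even -> hailstone_steps(4)
4 is even -> hailstone_steps(2)
2 is even -> hailstone_steps(1)
Reached 1 after 18 steps
= 18


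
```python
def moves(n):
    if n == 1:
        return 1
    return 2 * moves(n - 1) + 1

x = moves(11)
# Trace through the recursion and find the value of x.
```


moves(11)
= 2 * moves(10) + 1
= 2 * (2 * moves(9) + 1) + 1
= 2 * (2 * (2 * moves(8) + 1) + 1) + 1
= 2 * (2 * (2 * (2 * moves(7) + 1) + 1) + 1) + 1
= 2 * (2 * (2 * (2 * (2 * moves(6) + 1) + 1) + 1) + 1) + 1
= 2 * (2 * (2 * (2 * (2 * (2 * moves(5) + 1) + 1) + 1) + 1) + 1) + 1
= 2 * (2 * (2 * (2 * (2 * (2 * (2 * moves(4) + 1) + 1) + 1) + 1) + 1) + 1) + 1
= 2 * (2 * (2 * (2 * (2 * (2 * (2 * (2 * moves(3) + 1) + 1) + 1) + 1) + 1) + 1) + 1) + 1
= 2 * (2 * (2 * (2 * (2 * (2 * (2 * (2 * (2 * moves(2) + 1) + 1) + 1) + 1) + 1) + 1) + 1) + 1) + 1
= 2 * (2 * (2 * (2 * (2 * (2 * (2 * (2 * (2 * (2 * moves(1) + 1) + 1) + 1) + 1) + 1) + 1) + 1) + 1) + 1) + 1
Now compute bottom-up:
moves(1) = 1
moves(2) = 2 * 1 + 1 = 3
moves(3) = 2 * 3 + 1 = 7
moves(4) = 2 * 7 + 1 = 15
moves(5) = 2 * 15 + 1 = 31
moves(6) = 2 * 31 + 1 = 63
moves(7) = 2 * 63 + 1 = 127
moves(8) = 2 * 127 + 1 = 255
moves(9) = 2 * 255 + 1 = 511
moves(10) = 2 * 511 + 1 = 1023
moves(11) = 2 * 1023 + 1 = 2047
= 2047
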